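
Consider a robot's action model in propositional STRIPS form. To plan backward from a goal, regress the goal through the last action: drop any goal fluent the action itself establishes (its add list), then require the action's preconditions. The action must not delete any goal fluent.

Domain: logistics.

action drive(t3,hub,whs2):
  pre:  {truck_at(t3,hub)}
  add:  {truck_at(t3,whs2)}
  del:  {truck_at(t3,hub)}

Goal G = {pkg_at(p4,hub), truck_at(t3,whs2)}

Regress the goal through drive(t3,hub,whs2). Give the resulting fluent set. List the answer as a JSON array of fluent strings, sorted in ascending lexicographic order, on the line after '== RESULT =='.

Compute (G \ add) ∪ pre:
  G ∩ del = {}  (empty — regression defined)
  G \ add = {pkg_at(p4,hub), truck_at(t3,whs2)} \ {truck_at(t3,whs2)} = {pkg_at(p4,hub)}
  ∪ pre   = {pkg_at(p4,hub)} ∪ {truck_at(t3,hub)}
          = {pkg_at(p4,hub), truck_at(t3,hub)}

== RESULT ==
["pkg_at(p4,hub)", "truck_at(t3,hub)"]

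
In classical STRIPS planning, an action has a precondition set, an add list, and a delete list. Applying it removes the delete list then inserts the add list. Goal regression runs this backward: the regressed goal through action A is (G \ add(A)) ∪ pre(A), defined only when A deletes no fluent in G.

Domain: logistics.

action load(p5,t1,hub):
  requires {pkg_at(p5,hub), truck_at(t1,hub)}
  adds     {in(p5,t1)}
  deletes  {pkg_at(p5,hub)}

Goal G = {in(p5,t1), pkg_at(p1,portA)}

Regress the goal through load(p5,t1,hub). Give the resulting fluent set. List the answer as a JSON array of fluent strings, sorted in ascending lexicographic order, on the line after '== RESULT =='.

Compute (G \ add) ∪ pre:
  G ∩ del = {}  (empty — regression defined)
  G \ add = {in(p5,t1), pkg_at(p1,portA)} \ {in(p5,t1)} = {pkg_at(p1,portA)}
  ∪ pre   = {pkg_at(p1,portA)} ∪ {pkg_at(p5,hub), truck_at(t1,hub)}
          = {pkg_at(p1,portA), pkg_at(p5,hub), truck_at(t1,hub)}

== RESULT ==
["pkg_at(p1,portA)", "pkg_at(p5,hub)", "truck_at(t1,hub)"]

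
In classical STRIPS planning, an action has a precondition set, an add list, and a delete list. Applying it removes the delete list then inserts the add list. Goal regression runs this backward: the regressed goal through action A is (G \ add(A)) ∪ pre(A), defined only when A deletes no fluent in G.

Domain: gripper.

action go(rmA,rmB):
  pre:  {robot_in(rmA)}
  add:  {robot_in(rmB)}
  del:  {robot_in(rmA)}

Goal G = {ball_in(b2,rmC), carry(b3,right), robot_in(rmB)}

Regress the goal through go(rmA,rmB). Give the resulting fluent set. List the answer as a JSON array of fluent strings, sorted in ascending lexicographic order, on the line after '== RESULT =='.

Regress:
  G ∩ del = {}  (empty — regression defined)
  G \ add = {ball_in(b2,rmC), carry(b3,right), robot_in(rmB)} \ {robot_in(rmB)} = {ball_in(b2,rmC), carry(b3,right)}
  ∪ pre   = {ball_in(b2,rmC), carry(b3,right)} ∪ {robot_in(rmA)}
          = {ball_in(b2,rmC), carry(b3,right), robot_in(rmA)}

== RESULT ==
["ball_in(b2,rmC)", "carry(b3,right)", "robot_in(rmA)"]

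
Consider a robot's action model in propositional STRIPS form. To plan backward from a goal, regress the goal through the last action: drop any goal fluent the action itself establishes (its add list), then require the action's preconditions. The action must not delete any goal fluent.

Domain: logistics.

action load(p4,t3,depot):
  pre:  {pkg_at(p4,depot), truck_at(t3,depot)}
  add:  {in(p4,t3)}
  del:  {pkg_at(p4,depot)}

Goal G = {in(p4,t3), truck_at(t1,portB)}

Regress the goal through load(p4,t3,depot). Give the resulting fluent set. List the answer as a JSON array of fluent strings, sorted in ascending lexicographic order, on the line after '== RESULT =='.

Regress:
  G ∩ del = {}  (empty — regression defined)
  G \ add = {in(p4,t3), truck_at(t1,portB)} \ {in(p4,t3)} = {truck_at(t1,portB)}
  ∪ pre   = {truck_at(t1,portB)} ∪ {pkg_at(p4,depot), truck_at(t3,depot)}
          = {pkg_at(p4,depot), truck_at(t1,portB), truck_at(t3,depot)}

== RESULT ==
["pkg_at(p4,depot)", "truck_at(t1,portB)", "truck_at(t3,depot)"]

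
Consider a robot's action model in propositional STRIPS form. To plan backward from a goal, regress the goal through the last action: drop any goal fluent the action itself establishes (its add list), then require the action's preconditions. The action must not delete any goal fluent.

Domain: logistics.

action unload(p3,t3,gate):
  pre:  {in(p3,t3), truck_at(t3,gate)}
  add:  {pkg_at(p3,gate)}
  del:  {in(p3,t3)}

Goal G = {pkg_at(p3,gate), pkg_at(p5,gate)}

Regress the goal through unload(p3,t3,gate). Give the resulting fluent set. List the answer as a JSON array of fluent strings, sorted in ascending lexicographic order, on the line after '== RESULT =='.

Compute (G \ add) ∪ pre:
  G ∩ del = {}  (empty — regression defined)
  G \ add = {pkg_at(p3,gate), pkg_at(p5,gate)} \ {pkg_at(p3,gate)} = {pkg_at(p5,gate)}
  ∪ pre   = {pkg_at(p5,gate)} ∪ {in(p3,t3), truck_at(t3,gate)}
          = {in(p3,t3), pkg_at(p5,gate), truck_at(t3,gate)}

== RESULT ==
["in(p3,t3)", "pkg_at(p5,gate)", "truck_at(t3,gate)"]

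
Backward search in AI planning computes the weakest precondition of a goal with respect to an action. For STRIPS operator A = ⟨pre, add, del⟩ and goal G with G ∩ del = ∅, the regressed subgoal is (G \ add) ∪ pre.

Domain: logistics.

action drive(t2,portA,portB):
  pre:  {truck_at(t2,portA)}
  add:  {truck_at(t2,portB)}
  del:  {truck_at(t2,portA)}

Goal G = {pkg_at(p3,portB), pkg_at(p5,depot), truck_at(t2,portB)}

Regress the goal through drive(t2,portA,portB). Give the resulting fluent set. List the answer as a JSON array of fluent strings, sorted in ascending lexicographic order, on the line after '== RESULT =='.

Regress:
  G ∩ del = {}  (empty — regression defined)
  G \ add = {pkg_at(p3,portB), pkg_at(p5,depot), truck_at(t2,portB)} \ {truck_at(t2,portB)} = {pkg_at(p3,portB), pkg_at(p5,depot)}
  ∪ pre   = {pkg_at(p3,portB), pkg_at(p5,depot)} ∪ {truck_at(t2,portA)}
          = {pkg_at(p3,portB), pkg_at(p5,depot), truck_at(t2,portA)}

== RESULT ==
["pkg_at(p3,portB)", "pkg_at(p5,depot)", "truck_at(t2,portA)"]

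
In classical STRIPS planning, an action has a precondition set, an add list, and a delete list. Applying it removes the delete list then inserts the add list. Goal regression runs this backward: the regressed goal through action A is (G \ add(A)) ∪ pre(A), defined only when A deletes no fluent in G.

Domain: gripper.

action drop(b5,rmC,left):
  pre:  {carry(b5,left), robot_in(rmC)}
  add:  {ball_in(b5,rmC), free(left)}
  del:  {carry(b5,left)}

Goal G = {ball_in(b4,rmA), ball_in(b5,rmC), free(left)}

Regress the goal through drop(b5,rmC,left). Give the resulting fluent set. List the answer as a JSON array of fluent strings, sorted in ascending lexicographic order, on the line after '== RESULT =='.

Compute (G \ add) ∪ pre:
  G ∩ del = {}  (empty — regression defined)
  G \ add = {ball_in(b4,rmA), ball_in(b5,rmC), free(left)} \ {ball_in(b5,rmC), free(left)} = {ball_in(b4,rmA)}
  ∪ pre   = {ball_in(b4,rmA)} ∪ {carry(b5,left), robot_in(rmC)}
          = {ball_in(b4,rmA), carry(b5,left), robot_in(rmC)}

== RESULT ==
["ball_in(b4,rmA)", "carry(b5,left)", "robot_in(rmC)"]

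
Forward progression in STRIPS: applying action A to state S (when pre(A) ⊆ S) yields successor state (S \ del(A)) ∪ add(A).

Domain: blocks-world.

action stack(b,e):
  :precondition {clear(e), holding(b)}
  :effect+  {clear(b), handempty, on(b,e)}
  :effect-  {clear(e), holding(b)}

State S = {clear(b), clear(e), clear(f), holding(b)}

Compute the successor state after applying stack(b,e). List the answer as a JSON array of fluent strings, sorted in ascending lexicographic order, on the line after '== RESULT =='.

Compute (S \ del) ∪ add:
  pre ⊆ S: {clear(e), holding(b)} ⊆ S  — applicable
  S \ del = {clear(b), clear(f)}
  ∪ add   = {clear(b), clear(f), handempty, on(b,e)}

== RESULT ==
["clear(b)", "clear(f)", "handempty", "on(b,e)"]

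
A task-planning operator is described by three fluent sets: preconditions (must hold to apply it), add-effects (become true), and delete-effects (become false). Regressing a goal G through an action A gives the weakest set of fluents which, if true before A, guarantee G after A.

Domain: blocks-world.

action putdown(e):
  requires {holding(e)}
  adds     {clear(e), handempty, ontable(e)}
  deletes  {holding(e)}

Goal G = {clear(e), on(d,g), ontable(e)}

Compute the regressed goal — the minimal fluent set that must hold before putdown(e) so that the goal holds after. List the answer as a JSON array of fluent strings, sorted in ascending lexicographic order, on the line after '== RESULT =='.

Regress:
  G ∩ del = {}  (empty — regression defined)
  G \ add = {clear(e), on(d,g), ontable(e)} \ {clear(e), handempty, ontable(e)} = {on(d,g)}
  ∪ pre   = {on(d,g)} ∪ {holding(e)}
          = {holding(e), on(d,g)}

== RESULT ==
["holding(e)", "on(d,g)"]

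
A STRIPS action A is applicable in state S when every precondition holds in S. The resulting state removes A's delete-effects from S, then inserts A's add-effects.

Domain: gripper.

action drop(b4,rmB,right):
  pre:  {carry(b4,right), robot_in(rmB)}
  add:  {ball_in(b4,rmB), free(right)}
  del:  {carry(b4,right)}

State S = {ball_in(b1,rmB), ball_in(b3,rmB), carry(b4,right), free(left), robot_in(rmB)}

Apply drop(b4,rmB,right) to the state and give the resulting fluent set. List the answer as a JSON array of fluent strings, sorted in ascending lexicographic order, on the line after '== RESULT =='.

Progress:
  pre ⊆ S: {carry(b4,right), robot_in(rmB)} ⊆ S  — applicable
  S \ del = {ball_in(b1,rmB), ball_in(b3,rmB), free(left), robot_in(rmB)}
  ∪ add   = {ball_in(b1,rmB), ball_in(b3,rmB), ball_in(b4,rmB), free(left), free(right), robot_in(rmB)}

== RESULT ==
["ball_in(b1,rmB)", "ball_in(b3,rmB)", "ball_in(b4,rmB)", "free(left)", "free(right)", "robot_in(rmB)"]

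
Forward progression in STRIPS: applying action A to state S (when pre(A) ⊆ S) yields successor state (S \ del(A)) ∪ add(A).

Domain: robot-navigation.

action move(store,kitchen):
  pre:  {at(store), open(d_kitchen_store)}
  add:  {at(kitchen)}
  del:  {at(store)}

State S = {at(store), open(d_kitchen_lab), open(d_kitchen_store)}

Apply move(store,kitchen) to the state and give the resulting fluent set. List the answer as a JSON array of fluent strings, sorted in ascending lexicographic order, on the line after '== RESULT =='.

Progress:
  pre ⊆ S: {at(store), open(d_kitchen_store)} ⊆ S  — applicable
  S \ del = {open(d_kitchen_lab), open(d_kitchen_store)}
  ∪ add   = {at(kitchen), open(d_kitchen_lab), open(d_kitchen_store)}

== RESULT ==
["at(kitchen)", "open(d_kitchen_lab)", "open(d_kitchen_store)"]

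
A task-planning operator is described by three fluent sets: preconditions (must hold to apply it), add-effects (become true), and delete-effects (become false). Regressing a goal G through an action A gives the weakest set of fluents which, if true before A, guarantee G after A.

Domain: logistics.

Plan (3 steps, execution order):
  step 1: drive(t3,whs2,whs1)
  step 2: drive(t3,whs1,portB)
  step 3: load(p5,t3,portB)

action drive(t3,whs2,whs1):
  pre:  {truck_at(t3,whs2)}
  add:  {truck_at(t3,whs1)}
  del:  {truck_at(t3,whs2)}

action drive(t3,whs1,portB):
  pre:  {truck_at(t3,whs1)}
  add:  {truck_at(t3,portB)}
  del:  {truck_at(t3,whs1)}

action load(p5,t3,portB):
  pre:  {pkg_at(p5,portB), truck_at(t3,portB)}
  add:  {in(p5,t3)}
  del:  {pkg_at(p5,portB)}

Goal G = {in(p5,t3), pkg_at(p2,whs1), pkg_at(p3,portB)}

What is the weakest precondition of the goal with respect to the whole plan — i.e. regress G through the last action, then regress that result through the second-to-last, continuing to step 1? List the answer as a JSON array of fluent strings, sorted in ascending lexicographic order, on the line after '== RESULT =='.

Work backward from the goal:
  through step 3 (load(p5,t3,portB)): drop {in(p5,t3)}, keep {pkg_at(p2,whs1), pkg_at(p3,portB)}, require {pkg_at(p5,portB), truck_at(t3,portB)}
    → {pkg_at(p2,whs1), pkg_at(p3,portB), pkg_at(p5,portB), truck_at(t3,portB)}
  through step 2 (drive(t3,whs1,portB)): drop {truck_at(t3,portB)}, keep {pkg_at(p2,whs1), pkg_at(p3,portB), pkg_at(p5,portB)}, require {truck_at(t3,whs1)}
    → {pkg_at(p2,whs1), pkg_at(p3,portB), pkg_at(p5,portB), truck_at(t3,whs1)}
  through step 1 (drive(t3,whs2,whs1)): drop {truck_at(t3,whs1)}, keep {pkg_at(p2,whs1), pkg_at(p3,portB), pkg_at(p5,portB)}, require {truck_at(t3,whs2)}
    → {pkg_at(p2,whs1), pkg_at(p3,portB), pkg_at(p5,portB), truck_at(t3,whs2)}

== RESULT ==
["pkg_at(p2,whs1)", "pkg_at(p3,portB)", "pkg_at(p5,portB)", "truck_at(t3,whs2)"]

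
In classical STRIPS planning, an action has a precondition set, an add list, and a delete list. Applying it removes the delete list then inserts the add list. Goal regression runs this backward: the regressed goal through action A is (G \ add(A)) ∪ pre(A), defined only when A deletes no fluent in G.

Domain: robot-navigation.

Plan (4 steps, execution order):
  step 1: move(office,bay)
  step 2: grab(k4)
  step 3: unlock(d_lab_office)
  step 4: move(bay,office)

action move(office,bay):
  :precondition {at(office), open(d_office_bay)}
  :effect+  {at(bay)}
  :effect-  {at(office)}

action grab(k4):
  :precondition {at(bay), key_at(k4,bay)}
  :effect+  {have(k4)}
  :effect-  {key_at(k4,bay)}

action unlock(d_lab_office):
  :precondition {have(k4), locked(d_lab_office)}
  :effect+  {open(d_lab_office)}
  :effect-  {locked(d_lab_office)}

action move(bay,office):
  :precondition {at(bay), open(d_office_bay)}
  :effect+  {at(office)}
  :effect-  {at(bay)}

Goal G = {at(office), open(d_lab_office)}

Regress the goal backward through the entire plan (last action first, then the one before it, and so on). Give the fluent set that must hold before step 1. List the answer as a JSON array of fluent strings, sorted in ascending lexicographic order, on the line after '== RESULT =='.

Work backward from the goal:
  through step 4 (move(bay,office)): drop {at(office)}, keep {open(d_lab_office)}, require {at(bay), open(d_office_bay)}
    → {at(bay), open(d_lab_office), open(d_office_bay)}
  through step 3 (unlock(d_lab_office)): drop {open(d_lab_office)}, keep {at(bay), open(d_office_bay)}, require {have(k4), locked(d_lab_office)}
    → {at(bay), have(k4), locked(d_lab_office), open(d_office_bay)}
  through step 2 (grab(k4)): drop {have(k4)}, keep {at(bay), locked(d_lab_office), open(d_office_bay)}, require {at(bay), key_at(k4,bay)}
    → {at(bay), key_at(k4,bay), locked(d_lab_office), open(d_office_bay)}
  through step 1 (move(office,bay)): drop {at(bay)}, keep {key_at(k4,bay), locked(d_lab_office), open(d_office_bay)}, require {at(office), open(d_office_bay)}
    → {at(office), key_at(k4,bay), locked(d_lab_office), open(d_office_bay)}

== RESULT ==
["at(office)", "key_at(k4,bay)", "locked(d_lab_office)", "open(d_office_bay)"]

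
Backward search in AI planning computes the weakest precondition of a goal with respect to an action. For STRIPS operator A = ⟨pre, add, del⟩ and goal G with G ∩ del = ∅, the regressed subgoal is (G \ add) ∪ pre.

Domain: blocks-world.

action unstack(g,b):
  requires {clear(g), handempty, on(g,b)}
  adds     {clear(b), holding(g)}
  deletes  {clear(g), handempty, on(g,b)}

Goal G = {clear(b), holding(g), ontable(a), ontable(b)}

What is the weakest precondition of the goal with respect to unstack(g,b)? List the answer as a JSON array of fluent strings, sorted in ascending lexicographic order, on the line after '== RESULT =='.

Regress:
  G ∩ del = {}  (empty — regression defined)
  G \ add = {clear(b), holding(g), ontable(a), ontable(b)} \ {clear(b), holding(g)} = {ontable(a), ontable(b)}
  ∪ pre   = {ontable(a), ontable(b)} ∪ {clear(g), handempty, on(g,b)}
          = {clear(g), handempty, on(g,b), ontable(a), ontable(b)}

== RESULT ==
["clear(g)", "handempty", "on(g,b)", "ontable(a)", "ontable(b)"]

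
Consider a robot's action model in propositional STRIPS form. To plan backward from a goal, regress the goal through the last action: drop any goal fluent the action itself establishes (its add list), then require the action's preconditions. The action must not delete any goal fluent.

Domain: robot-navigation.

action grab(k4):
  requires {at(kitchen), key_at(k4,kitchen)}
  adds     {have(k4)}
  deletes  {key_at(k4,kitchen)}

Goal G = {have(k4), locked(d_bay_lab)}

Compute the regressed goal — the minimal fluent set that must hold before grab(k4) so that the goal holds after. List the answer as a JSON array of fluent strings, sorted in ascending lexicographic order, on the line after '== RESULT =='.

Regress:
  G ∩ del = {}  (empty — regression defined)
  G \ add = {have(k4), locked(d_bay_lab)} \ {have(k4)} = {locked(d_bay_lab)}
  ∪ pre   = {locked(d_bay_lab)} ∪ {at(kitchen), key_at(k4,kitchen)}
          = {at(kitchen), key_at(k4,kitchen), locked(d_bay_lab)}

== RESULT ==
["at(kitchen)", "key_at(k4,kitchen)", "locked(d_bay_lab)"]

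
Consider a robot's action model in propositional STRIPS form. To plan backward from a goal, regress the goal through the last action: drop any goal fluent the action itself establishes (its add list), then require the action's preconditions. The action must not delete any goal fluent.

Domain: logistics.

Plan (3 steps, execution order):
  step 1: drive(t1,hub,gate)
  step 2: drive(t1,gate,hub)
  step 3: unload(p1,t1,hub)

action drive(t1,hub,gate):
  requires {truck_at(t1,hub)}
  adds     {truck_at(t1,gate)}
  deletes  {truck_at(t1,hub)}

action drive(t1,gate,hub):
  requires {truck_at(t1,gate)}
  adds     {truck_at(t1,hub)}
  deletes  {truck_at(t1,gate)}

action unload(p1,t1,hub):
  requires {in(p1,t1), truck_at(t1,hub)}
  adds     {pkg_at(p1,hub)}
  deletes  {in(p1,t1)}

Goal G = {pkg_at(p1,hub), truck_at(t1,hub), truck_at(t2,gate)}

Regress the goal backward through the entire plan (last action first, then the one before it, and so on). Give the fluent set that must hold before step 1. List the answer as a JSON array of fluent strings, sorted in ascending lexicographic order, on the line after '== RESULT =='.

Regress step by step:
  through step 3 (unload(p1,t1,hub)): drop {pkg_at(p1,hub)}, keep {truck_at(t1,hub), truck_at(t2,gate)}, require {in(p1,t1), truck_at(t1,hub)}
    → {in(p1,t1), truck_at(t1,hub), truck_at(t2,gate)}
  through step 2 (drive(t1,gate,hub)): drop {truck_at(t1,hub)}, keep {in(p1,t1), truck_at(t2,gate)}, require {truck_at(t1,gate)}
    → {in(p1,t1), truck_at(t1,gate), truck_at(t2,gate)}
  through step 1 (drive(t1,hub,gate)): drop {truck_at(t1,gate)}, keep {in(p1,t1), truck_at(t2,gate)}, require {truck_at(t1,hub)}
    → {in(p1,t1), truck_at(t1,hub), truck_at(t2,gate)}

== RESULT ==
["in(p1,t1)", "truck_at(t1,hub)", "truck_at(t2,gate)"]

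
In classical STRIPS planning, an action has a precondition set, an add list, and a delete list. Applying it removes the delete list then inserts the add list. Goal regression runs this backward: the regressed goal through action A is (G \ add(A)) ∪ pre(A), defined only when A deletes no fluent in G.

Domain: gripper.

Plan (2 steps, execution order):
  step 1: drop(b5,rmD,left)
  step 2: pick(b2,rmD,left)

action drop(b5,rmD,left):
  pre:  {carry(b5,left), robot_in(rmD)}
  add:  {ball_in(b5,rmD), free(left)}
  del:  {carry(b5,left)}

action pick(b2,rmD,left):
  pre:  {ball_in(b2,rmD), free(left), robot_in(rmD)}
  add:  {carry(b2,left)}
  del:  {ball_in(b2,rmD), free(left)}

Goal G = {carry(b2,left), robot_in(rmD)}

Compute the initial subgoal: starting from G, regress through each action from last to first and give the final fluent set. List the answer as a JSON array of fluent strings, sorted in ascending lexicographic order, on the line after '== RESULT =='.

Work backward from the goal:
  through step 2 (pick(b2,rmD,left)): drop {carry(b2,left)}, keep {robot_in(rmD)}, require {ball_in(b2,rmD), free(left), robot_in(rmD)}
    → {ball_in(b2,rmD), free(left), robot_in(rmD)}
  through step 1 (drop(b5,rmD,left)): drop {free(left)}, keep {ball_in(b2,rmD), robot_in(rmD)}, require {carry(b5,left), robot_in(rmD)}
    → {ball_in(b2,rmD), carry(b5,left), robot_in(rmD)}

== RESULT ==
["ball_in(b2,rmD)", "carry(b5,left)", "robot_in(rmD)"]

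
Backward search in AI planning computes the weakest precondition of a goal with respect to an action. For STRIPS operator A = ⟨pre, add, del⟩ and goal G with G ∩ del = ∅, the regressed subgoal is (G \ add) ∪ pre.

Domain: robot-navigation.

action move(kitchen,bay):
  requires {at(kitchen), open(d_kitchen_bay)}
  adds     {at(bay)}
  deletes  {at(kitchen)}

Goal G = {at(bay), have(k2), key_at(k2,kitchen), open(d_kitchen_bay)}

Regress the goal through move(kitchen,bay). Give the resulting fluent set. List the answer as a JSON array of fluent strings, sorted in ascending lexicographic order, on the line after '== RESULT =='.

Regress:
  G ∩ del = {}  (empty — regression defined)
  G \ add = {at(bay), have(k2), key_at(k2,kitchen), open(d_kitchen_bay)} \ {at(bay)} = {have(k2), key_at(k2,kitchen), open(d_kitchen_bay)}
  ∪ pre   = {have(k2), key_at(k2,kitchen), open(d_kitchen_bay)} ∪ {at(kitchen), open(d_kitchen_bay)}
          = {at(kitchen), have(k2), key_at(k2,kitchen), open(d_kitchen_bay)}

== RESULT ==
["at(kitchen)", "have(k2)", "key_at(k2,kitchen)", "open(d_kitchen_bay)"]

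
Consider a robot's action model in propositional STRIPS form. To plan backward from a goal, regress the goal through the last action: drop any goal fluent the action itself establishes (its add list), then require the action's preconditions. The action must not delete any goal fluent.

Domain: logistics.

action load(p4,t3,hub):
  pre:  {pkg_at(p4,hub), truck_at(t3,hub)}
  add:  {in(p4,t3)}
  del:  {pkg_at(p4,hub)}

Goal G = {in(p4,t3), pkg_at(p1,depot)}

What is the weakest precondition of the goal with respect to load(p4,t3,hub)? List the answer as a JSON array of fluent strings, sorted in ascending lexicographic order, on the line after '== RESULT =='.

Compute (G \ add) ∪ pre:
  G ∩ del = {}  (empty — regression defined)
  G \ add = {in(p4,t3), pkg_at(p1,depot)} \ {in(p4,t3)} = {pkg_at(p1,depot)}
  ∪ pre   = {pkg_at(p1,depot)} ∪ {pkg_at(p4,hub), truck_at(t3,hub)}
          = {pkg_at(p1,depot), pkg_at(p4,hub), truck_at(t3,hub)}

== RESULT ==
["pkg_at(p1,depot)", "pkg_at(p4,hub)", "truck_at(t3,hub)"]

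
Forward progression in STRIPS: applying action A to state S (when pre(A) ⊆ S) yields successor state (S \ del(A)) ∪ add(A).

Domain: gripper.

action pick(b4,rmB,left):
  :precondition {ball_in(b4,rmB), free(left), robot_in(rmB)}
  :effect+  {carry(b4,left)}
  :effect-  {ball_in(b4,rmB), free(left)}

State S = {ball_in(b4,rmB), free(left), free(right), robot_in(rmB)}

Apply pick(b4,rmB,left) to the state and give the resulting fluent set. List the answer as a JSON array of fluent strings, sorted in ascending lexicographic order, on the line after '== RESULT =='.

Progress:
  pre ⊆ S: {ball_in(b4,rmB), free(left), robot_in(rmB)} ⊆ S  — applicable
  S \ del = {free(right), robot_in(rmB)}
  ∪ add   = {carry(b4,left), free(right), robot_in(rmB)}

== RESULT ==
["carry(b4,left)", "free(right)", "robot_in(rmB)"]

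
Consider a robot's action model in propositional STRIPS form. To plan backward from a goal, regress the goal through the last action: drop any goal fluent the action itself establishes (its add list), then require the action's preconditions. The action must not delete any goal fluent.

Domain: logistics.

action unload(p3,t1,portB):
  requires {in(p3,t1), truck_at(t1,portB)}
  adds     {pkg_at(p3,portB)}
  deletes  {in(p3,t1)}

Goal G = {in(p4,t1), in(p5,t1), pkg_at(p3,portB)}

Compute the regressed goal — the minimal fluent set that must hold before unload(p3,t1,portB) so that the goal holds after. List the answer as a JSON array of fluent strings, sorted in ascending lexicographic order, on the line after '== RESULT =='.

Regress:
  G ∩ del = {}  (empty — regression defined)
  G \ add = {in(p4,t1), in(p5,t1), pkg_at(p3,portB)} \ {pkg_at(p3,portB)} = {in(p4,t1), in(p5,t1)}
  ∪ pre   = {in(p4,t1), in(p5,t1)} ∪ {in(p3,t1), truck_at(t1,portB)}
          = {in(p3,t1), in(p4,t1), in(p5,t1), truck_at(t1,portB)}

== RESULT ==
["in(p3,t1)", "in(p4,t1)", "in(p5,t1)", "truck_at(t1,portB)"]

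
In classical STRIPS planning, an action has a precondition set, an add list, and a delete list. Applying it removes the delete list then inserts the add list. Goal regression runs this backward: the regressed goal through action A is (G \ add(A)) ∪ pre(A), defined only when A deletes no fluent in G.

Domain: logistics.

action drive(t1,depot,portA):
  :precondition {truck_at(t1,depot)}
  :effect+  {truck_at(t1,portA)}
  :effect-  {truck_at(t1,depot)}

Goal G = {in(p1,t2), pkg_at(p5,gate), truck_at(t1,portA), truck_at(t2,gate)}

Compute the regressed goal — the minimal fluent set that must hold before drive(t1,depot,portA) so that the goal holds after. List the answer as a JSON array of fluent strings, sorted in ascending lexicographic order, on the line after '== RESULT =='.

Regress:
  G ∩ del = {}  (empty — regression defined)
  G \ add = {in(p1,t2), pkg_at(p5,gate), truck_at(t1,portA), truck_at(t2,gate)} \ {truck_at(t1,portA)} = {in(p1,t2), pkg_at(p5,gate), truck_at(t2,gate)}
  ∪ pre   = {in(p1,t2), pkg_at(p5,gate), truck_at(t2,gate)} ∪ {truck_at(t1,depot)}
          = {in(p1,t2), pkg_at(p5,gate), truck_at(t1,depot), truck_at(t2,gate)}

== RESULT ==
["in(p1,t2)", "pkg_at(p5,gate)", "truck_at(t1,depot)", "truck_at(t2,gate)"]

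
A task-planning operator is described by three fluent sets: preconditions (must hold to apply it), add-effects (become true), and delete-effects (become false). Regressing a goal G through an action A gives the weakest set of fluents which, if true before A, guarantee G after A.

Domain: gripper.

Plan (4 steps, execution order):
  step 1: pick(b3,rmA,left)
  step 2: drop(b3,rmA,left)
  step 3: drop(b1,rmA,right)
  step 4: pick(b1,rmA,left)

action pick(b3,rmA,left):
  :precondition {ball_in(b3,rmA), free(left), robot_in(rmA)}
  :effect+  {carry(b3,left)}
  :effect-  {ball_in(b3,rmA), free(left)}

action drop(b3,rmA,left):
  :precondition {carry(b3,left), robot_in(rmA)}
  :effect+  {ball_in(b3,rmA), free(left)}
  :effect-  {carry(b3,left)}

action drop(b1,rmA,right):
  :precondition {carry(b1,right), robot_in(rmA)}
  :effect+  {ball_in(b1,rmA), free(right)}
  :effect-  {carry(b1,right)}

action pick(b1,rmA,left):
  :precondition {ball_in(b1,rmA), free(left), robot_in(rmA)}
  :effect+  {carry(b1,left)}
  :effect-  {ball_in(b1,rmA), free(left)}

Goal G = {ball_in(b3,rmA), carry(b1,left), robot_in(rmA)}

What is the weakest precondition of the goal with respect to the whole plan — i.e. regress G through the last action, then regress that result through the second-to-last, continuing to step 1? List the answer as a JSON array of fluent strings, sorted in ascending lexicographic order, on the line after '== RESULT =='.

Regress step by step:
  through step 4 (pick(b1,rmA,left)): drop {carry(b1,left)}, keep {ball_in(b3,rmA), robot_in(rmA)}, require {ball_in(b1,rmA), free(left), robot_in(rmA)}
    → {ball_in(b1,rmA), ball_in(b3,rmA), free(left), robot_in(rmA)}
  through step 3 (drop(b1,rmA,right)): drop {ball_in(b1,rmA)}, keep {ball_in(b3,rmA), free(left), robot_in(rmA)}, require {carry(b1,right), robot_in(rmA)}
    → {ball_in(b3,rmA), carry(b1,right), free(left), robot_in(rmA)}
  through step 2 (drop(b3,rmA,left)): drop {ball_in(b3,rmA), free(left)}, keep {carry(b1,right), robot_in(rmA)}, require {carry(b3,left), robot_in(rmA)}
    → {carry(b1,right), carry(b3,left), robot_in(rmA)}
  through step 1 (pick(b3,rmA,left)): drop {carry(b3,left)}, keep {carry(b1,right), robot_in(rmA)}, require {ball_in(b3,rmA), free(left), robot_in(rmA)}
    → {ball_in(b3,rmA), carry(b1,right), free(left), robot_in(rmA)}

== RESULT ==
["ball_in(b3,rmA)", "carry(b1,right)", "free(left)", "robot_in(rmA)"]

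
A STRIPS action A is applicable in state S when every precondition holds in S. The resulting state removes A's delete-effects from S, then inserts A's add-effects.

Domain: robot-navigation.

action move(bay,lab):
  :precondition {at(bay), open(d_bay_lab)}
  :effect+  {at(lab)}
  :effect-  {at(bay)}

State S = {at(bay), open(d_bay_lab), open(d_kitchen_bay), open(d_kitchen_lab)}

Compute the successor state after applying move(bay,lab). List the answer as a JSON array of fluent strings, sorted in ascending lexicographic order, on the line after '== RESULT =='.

Compute (S \ del) ∪ add:
  pre ⊆ S: {at(bay), open(d_bay_lab)} ⊆ S  — applicable
  S \ del = {open(d_bay_lab), open(d_kitchen_bay), open(d_kitchen_lab)}
  ∪ add   = {at(lab), open(d_bay_lab), open(d_kitchen_bay), open(d_kitchen_lab)}

== RESULT ==
["at(lab)", "open(d_bay_lab)", "open(d_kitchen_bay)", "open(d_kitchen_lab)"]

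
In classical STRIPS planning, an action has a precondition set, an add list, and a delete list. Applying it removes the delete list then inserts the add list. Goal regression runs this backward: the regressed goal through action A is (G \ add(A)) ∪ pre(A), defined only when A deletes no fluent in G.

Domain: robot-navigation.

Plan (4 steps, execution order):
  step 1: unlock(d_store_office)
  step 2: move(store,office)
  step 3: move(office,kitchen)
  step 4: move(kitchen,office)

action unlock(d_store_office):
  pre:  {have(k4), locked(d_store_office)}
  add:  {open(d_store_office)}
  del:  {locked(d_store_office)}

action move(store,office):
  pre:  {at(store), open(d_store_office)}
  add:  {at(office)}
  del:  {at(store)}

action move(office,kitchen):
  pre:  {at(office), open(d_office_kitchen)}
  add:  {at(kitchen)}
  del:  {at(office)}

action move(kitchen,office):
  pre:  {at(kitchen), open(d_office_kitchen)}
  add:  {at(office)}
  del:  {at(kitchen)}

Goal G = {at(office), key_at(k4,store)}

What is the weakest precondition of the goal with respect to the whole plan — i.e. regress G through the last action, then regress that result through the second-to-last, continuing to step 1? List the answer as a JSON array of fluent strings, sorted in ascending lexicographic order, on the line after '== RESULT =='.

Work backward from the goal:
  through step 4 (move(kitchen,office)): drop {at(office)}, keep {key_at(k4,store)}, require {at(kitchen), open(d_office_kitchen)}
    → {at(kitchen), key_at(k4,store), open(d_office_kitchen)}
  through step 3 (move(office,kitchen)): drop {at(kitchen)}, keep {key_at(k4,store), open(d_office_kitchen)}, require {at(office), open(d_office_kitchen)}
    → {at(office), key_at(k4,store), open(d_office_kitchen)}
  through step 2 (move(store,office)): drop {at(office)}, keep {key_at(k4,store), open(d_office_kitchen)}, require {at(store), open(d_store_office)}
    → {at(store), key_at(k4,store), open(d_office_kitchen), open(d_store_office)}
  through step 1 (unlock(d_store_office)): drop {open(d_store_office)}, keep {at(store), key_at(k4,store), open(d_office_kitchen)}, require {have(k4), locked(d_store_office)}
    → {at(store), have(k4), key_at(k4,store), locked(d_store_office), open(d_office_kitchen)}

== RESULT ==
["at(store)", "have(k4)", "key_at(k4,store)", "locked(d_store_office)", "open(d_office_kitchen)"]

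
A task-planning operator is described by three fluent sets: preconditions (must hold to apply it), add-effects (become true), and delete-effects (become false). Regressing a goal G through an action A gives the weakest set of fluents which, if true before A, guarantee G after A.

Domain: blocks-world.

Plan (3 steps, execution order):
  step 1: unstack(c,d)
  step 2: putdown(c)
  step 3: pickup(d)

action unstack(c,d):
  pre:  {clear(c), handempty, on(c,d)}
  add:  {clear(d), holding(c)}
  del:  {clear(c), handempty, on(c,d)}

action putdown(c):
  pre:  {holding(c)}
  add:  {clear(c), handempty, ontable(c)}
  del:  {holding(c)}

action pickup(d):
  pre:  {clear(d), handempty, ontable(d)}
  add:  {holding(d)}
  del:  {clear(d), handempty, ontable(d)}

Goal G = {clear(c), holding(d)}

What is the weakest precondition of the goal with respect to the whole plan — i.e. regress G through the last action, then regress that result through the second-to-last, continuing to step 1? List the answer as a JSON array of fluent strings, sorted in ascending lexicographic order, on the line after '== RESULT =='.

Work backward from the goal:
  through step 3 (pickup(d)): drop {holding(d)}, keep {clear(c)}, require {clear(d), handempty, ontable(d)}
    → {clear(c), clear(d), handempty, ontable(d)}
  through step 2 (putdown(c)): drop {clear(c), handempty}, keep {clear(d), ontable(d)}, require {holding(c)}
    → {clear(d), holding(c), ontable(d)}
  through step 1 (unstack(c,d)): drop {clear(d), holding(c)}, keep {ontable(d)}, require {clear(c), handempty, on(c,d)}
    → {clear(c), handempty, on(c,d), ontable(d)}

== RESULT ==
["clear(c)", "handempty", "on(c,d)", "ontable(d)"]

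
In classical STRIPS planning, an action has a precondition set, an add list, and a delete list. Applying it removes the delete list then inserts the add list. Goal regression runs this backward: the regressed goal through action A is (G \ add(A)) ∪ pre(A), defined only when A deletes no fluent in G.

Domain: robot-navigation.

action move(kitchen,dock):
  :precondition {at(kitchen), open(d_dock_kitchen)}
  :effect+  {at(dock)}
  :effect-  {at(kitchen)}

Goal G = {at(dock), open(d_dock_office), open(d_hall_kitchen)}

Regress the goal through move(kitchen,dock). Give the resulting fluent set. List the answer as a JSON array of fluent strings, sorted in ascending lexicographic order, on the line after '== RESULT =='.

Compute (G \ add) ∪ pre:
  G ∩ del = {}  (empty — regression defined)
  G \ add = {at(dock), open(d_dock_office), open(d_hall_kitchen)} \ {at(dock)} = {open(d_dock_office), open(d_hall_kitchen)}
  ∪ pre   = {open(d_dock_office), open(d_hall_kitchen)} ∪ {at(kitchen), open(d_dock_kitchen)}
          = {at(kitchen), open(d_dock_kitchen), open(d_dock_office), open(d_hall_kitchen)}

== RESULT ==
["at(kitchen)", "open(d_dock_kitchen)", "open(d_dock_office)", "open(d_hall_kitchen)"]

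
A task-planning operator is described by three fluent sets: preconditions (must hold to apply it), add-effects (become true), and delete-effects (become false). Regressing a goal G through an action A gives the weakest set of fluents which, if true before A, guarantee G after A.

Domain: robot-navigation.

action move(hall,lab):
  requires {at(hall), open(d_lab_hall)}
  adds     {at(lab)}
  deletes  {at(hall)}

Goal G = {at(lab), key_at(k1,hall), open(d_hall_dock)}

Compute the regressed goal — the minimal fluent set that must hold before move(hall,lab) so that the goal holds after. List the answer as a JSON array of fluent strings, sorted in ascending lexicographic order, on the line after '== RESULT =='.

Regress:
  G ∩ del = {}  (empty — regression defined)
  G \ add = {at(lab), key_at(k1,hall), open(d_hall_dock)} \ {at(lab)} = {key_at(k1,hall), open(d_hall_dock)}
  ∪ pre   = {key_at(k1,hall), open(d_hall_dock)} ∪ {at(hall), open(d_lab_hall)}
          = {at(hall), key_at(k1,hall), open(d_hall_dock), open(d_lab_hall)}

== RESULT ==
["at(hall)", "key_at(k1,hall)", "open(d_hall_dock)", "open(d_lab_hall)"]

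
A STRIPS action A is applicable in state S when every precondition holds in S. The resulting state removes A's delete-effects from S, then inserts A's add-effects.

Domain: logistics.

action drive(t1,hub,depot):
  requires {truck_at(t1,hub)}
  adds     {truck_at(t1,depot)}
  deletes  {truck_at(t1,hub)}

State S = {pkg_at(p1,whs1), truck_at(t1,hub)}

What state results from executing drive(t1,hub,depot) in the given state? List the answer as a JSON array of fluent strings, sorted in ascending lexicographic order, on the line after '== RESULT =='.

Progress:
  pre ⊆ S: {truck_at(t1,hub)} ⊆ S  — applicable
  S \ del = {pkg_at(p1,whs1)}
  ∪ add   = {pkg_at(p1,whs1), truck_at(t1,depot)}

== RESULT ==
["pkg_at(p1,whs1)", "truck_at(t1,depot)"]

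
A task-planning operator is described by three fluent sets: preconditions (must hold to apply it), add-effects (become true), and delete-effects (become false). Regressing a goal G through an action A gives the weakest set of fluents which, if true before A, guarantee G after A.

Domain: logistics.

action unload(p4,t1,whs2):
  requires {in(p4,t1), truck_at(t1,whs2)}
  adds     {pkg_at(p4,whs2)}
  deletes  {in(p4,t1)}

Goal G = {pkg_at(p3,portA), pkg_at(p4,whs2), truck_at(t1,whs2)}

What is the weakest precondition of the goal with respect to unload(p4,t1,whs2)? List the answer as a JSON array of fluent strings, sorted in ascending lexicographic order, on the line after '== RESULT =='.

Compute (G \ add) ∪ pre:
  G ∩ del = {}  (empty — regression defined)
  G \ add = {pkg_at(p3,portA), pkg_at(p4,whs2), truck_at(t1,whs2)} \ {pkg_at(p4,whs2)} = {pkg_at(p3,portA), truck_at(t1,whs2)}
  ∪ pre   = {pkg_at(p3,portA), truck_at(t1,whs2)} ∪ {in(p4,t1), truck_at(t1,whs2)}
          = {in(p4,t1), pkg_at(p3,portA), truck_at(t1,whs2)}

== RESULT ==
["in(p4,t1)", "pkg_at(p3,portA)", "truck_at(t1,whs2)"]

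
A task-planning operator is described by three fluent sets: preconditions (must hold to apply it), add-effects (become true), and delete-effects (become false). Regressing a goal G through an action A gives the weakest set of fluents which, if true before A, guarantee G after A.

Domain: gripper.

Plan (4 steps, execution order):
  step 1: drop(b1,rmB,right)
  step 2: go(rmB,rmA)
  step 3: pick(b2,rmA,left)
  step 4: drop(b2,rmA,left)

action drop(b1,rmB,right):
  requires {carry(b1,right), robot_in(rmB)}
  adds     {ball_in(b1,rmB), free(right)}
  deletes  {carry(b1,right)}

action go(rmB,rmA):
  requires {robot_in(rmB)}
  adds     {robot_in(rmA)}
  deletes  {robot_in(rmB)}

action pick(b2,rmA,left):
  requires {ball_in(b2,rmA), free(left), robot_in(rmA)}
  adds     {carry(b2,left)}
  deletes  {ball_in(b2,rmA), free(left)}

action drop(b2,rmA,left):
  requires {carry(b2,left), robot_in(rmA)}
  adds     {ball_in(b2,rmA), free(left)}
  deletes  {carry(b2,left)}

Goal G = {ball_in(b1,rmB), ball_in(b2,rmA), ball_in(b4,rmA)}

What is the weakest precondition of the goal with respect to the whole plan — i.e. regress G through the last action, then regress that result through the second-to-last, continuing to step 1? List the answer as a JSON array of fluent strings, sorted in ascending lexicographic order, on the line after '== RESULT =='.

Work backward from the goal:
  through step 4 (drop(b2,rmA,left)): drop {ball_in(b2,rmA)}, keep {ball_in(b1,rmB), ball_in(b4,rmA)}, require {carry(b2,left), robot_in(rmA)}
    → {ball_in(b1,rmB), ball_in(b4,rmA), carry(b2,left), robot_in(rmA)}
  through step 3 (pick(b2,rmA,left)): drop {carry(b2,left)}, keep {ball_in(b1,rmB), ball_in(b4,rmA), robot_in(rmA)}, require {ball_in(b2,rmA), free(left), robot_in(rmA)}
    → {ball_in(b1,rmB), ball_in(b2,rmA), ball_in(b4,rmA), free(left), robot_in(rmA)}
  through step 2 (go(rmB,rmA)): drop {robot_in(rmA)}, keep {ball_in(b1,rmB), ball_in(b2,rmA), ball_in(b4,rmA), free(left)}, require {robot_in(rmB)}
    → {ball_in(b1,rmB), ball_in(b2,rmA), ball_in(b4,rmA), free(left), robot_in(rmB)}
  through step 1 (drop(b1,rmB,right)): drop {ball_in(b1,rmB)}, keep {ball_in(b2,rmA), ball_in(b4,rmA), free(left), robot_in(rmB)}, require {carry(b1,right), robot_in(rmB)}
    → {ball_in(b2,rmA), ball_in(b4,rmA), carry(b1,right), free(left), robot_in(rmB)}

== RESULT ==
["ball_in(b2,rmA)", "ball_in(b4,rmA)", "carry(b1,right)", "free(left)", "robot_in(rmB)"]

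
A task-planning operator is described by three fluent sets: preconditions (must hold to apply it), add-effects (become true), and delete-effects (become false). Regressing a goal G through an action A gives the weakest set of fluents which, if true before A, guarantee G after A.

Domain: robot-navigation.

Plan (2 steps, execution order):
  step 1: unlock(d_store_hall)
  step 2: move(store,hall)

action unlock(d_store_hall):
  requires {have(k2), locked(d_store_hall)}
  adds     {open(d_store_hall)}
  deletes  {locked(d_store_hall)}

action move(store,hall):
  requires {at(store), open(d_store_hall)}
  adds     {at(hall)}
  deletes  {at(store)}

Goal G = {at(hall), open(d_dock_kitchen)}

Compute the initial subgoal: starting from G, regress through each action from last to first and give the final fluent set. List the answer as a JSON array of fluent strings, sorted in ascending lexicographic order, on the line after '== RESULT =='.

Work backward from the goal:
  through step 2 (move(store,hall)): drop {at(hall)}, keep {open(d_dock_kitchen)}, require {at(store), open(d_store_hall)}
    → {at(store), open(d_dock_kitchen), open(d_store_hall)}
  through step 1 (unlock(d_store_hall)): drop {open(d_store_hall)}, keep {at(store), open(d_dock_kitchen)}, require {have(k2), locked(d_store_hall)}
    → {at(store), have(k2), locked(d_store_hall), open(d_dock_kitchen)}

== RESULT ==
["at(store)", "have(k2)", "locked(d_store_hall)", "open(d_dock_kitchen)"]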